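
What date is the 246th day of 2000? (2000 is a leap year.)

January has 31 days (246 − 31 = 215 remain).
February has 29 days (215 − 29 = 186 remain).
March has 31 days (186 − 31 = 155 remain).
April has 30 days (155 − 30 = 125 remain).
May has 31 days (125 − 31 = 94 remain).
June has 30 days (94 − 30 = 64 remain).
July has 31 days (64 − 31 = 33 remain).
August has 31 days (33 − 31 = 2 remain).
2 into September → September 2.

2 September 2000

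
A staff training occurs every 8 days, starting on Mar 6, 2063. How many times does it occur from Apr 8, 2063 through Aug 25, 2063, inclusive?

Occurrences land 8·i days after Mar 6, 2063 for i = 0, 1, 2, …
Apr 8, 2063 is 33 days after the start; 33 ÷ 8 = 4 remainder 1; since the remainder is 1, round up to i = 5. First occurrence in the window: #6 on Apr 15, 2063 (5×8 = 40 days in).
Aug 25, 2063 is 172 days after the start; 172 ÷ 8 = 21 remainder 4. Last occurrence in the window: #22 on Aug 21, 2063.
Occurrences #6 through #22: 17 in total.

17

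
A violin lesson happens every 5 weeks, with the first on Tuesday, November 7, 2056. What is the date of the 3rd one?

The 3rd occurrence is 2 intervals after the first: 2 × 35 = 70 days after November 7, 2056.
November has 30 days — 23 days to the end of November leaves 47.
December has 31 days (16 left).
16 days into January → January 16, 2057.

January 16, 2057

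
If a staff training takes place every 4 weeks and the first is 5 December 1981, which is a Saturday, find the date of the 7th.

The 7th occurrence is 6 intervals after the first: 6 × 28 = 168 days after 5 December 1981.
December has 31 days — 26 days to the end of December leaves 142.
January has 31 days (111 left).
February has 28 days (83 left).
March has 31 days (52 left).
April has 30 days (22 left).
22 days into May → 22 May 1982.

22 May 1982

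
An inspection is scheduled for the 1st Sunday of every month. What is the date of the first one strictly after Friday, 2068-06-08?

June 2068 starts on a Friday, so its 1st Sunday is 2068-06-03 (2 days in).
That is not after 2068-06-08, so look at July 2068.
July 2068 starts on a Sunday, so its 1st Sunday is 2068-07-01.

2068-07-01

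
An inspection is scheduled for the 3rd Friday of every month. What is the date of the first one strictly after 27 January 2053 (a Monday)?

21 February 2053

January 2053 starts on a Wednesday; its first Friday is the 3rd, so the 3rd Friday is the 17th — 17 January 2053.
That is not after 27 January 2053, so look at February 2053.
February 2053 starts on a Saturday; its first Friday is the 7th, so the 3rd Friday is the 21st — 21 February 2053.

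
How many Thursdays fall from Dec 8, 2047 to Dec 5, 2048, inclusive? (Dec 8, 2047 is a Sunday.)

52

Dec 8, 2047 is a Sunday; the first Thursday on or after it is Dec 12, 2047 (4 days later).
From Dec 12, 2047 to Dec 5, 2048: 19 + 340 = 359 days (rest of 2047, to Dec 5, 2048 in 2048).
359 ÷ 7 = 51 full weeks with remainder 2, so 51 more Thursdays after the first → 52.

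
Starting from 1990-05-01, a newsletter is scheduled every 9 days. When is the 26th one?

The 26th occurrence is 25 intervals after the first: 25 × 9 = 225 days after 1990-05-01.
May has 31 days — 30 days to the end of May leaves 195.
June has 30 days (165 left).
July has 31 days (134 left).
August has 31 days (103 left).
September has 30 days (73 left).
October has 31 days (42 left).
November has 30 days (12 left).
12 days into December → 1990-12-12.

1990-12-12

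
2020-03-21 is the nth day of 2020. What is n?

Days in months before March: 31 + 29 = 60.
Plus 21 days into March → day 81.

81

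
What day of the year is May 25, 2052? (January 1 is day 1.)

146

Days in months before May: 31 + 29 + 31 + 30 = 121.
Plus 25 days into May → day 146.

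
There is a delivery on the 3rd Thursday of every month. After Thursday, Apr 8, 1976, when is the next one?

Apr 15, 1976

Apr 1976 starts on a Thursday; its first Thursday is the 1st, so the 3rd Thursday is the 15th — Apr 15, 1976.
Apr 15, 1976 is after Apr 8, 1976, so that is the next one.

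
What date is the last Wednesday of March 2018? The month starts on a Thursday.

March 28, 2018

March 2018 begins on a Thursday, so the first Wednesday is March 7 (6 days later).
March 2018 has 31 days. Adding weeks: 7, 14, 21, 28 — the last one ≤ 31 is the 28th.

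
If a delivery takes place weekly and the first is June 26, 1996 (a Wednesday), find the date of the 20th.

November 6, 1996

The 20th occurrence is 19 intervals after the first: 19 × 7 = 133 days after June 26, 1996.
June has 30 days — 4 days to the end of June leaves 129.
July has 31 days (98 left).
August has 31 days (67 left).
September has 30 days (37 left).
October has 31 days (6 left).
6 days into November → November 6, 1996.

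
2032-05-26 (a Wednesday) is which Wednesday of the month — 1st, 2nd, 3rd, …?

Day 26 falls in week ⌈26/7⌉ of the month.
Days 1–7 hold the 1st Wednesday, 8–14 the 2nd, 15–21 the 3rd, 22–28 the 4th, 29–31 the 5th.
26 is in the range for the 4th.

4th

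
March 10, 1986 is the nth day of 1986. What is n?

69

Days in months before March: 31 + 28 = 59.
Plus 10 days into March → day 69.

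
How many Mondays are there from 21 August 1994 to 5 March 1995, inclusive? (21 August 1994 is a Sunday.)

21 August 1994 is a Sunday; the first Monday on or after it is 22 August 1994 (1 day later).
From 22 August 1994 to 5 March 1995: 9 + 30 + 31 + 30 + 31 + 31 + 28 + 5 = 195 days (rest of August, September, October, November, December, January, February, March).
195 ÷ 7 = 27 full weeks with remainder 6, so 27 more Mondays after the first → 28.

28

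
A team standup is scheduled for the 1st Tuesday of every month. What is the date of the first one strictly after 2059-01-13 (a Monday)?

2059-02-04

January 2059 starts on a Wednesday, so its 1st Tuesday is 2059-01-07 (6 days in).
That is not after 2059-01-13, so look at February 2059.
February 2059 starts on a Saturday, so its 1st Tuesday is 2059-02-04 (3 days in).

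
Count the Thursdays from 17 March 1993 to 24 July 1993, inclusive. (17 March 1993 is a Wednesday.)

17 March 1993 is a Wednesday; the first Thursday on or after it is 18 March 1993 (1 day later).
From 18 March 1993 to 24 July 1993: 13 + 30 + 31 + 30 + 24 = 128 days (rest of March, April, May, June, July).
128 ÷ 7 = 18 full weeks with remainder 2, so 18 more Thursdays after the first → 19.

19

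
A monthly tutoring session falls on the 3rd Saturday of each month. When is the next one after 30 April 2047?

18 May 2047

April 2047 starts on a Monday; its first Saturday is the 6th, so the 3rd Saturday is the 20th — 20 April 2047.
That is not after 30 April 2047, so look at May 2047.
May 2047 starts on a Wednesday; its first Saturday is the 4th, so the 3rd Saturday is the 18th — 18 May 2047.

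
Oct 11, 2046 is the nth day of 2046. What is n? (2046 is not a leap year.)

Days in months before Oct: 31 + 28 + 31 + 30 + 31 + 30 + 31 + 31 + 30 = 273.
Plus 11 days into Oct → day 284.

284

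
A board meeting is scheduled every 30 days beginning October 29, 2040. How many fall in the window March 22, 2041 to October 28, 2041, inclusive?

Occurrences land 30·i days after October 29, 2040 for i = 0, 1, 2, …
March 22, 2041 is 144 days after the start; 144 ÷ 30 = 4 remainder 24; since the remainder is 24, round up to i = 5. First occurrence in the window: #6 on March 28, 2041 (5×30 = 150 days in).
October 28, 2041 is 364 days after the start; 364 ÷ 30 = 12 remainder 4. Last occurrence in the window: #13 on October 24, 2041.
Occurrences #6 through #13: 8 in total.

8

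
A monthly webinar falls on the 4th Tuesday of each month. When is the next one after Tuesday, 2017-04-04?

April 2017 starts on a Saturday; its first Tuesday is the 4th, so the 4th Tuesday is the 25th — 2017-04-25.
2017-04-25 is after 2017-04-04, so that is the next one.

2017-04-25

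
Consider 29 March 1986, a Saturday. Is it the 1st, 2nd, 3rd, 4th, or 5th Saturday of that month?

Day 29 falls in week ⌈29/7⌉ of the month.
Days 1–7 hold the 1st Saturday, 8–14 the 2nd, 15–21 the 3rd, 22–28 the 4th, 29–31 the 5th.
29 is in the range for the 5th.

5th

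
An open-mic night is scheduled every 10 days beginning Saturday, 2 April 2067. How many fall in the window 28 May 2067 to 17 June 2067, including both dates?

Occurrences land 10·i days after 2 April 2067 for i = 0, 1, 2, …
28 May 2067 is 56 days after the start; 56 ÷ 10 = 5 remainder 6; since the remainder is 6, round up to i = 6. First occurrence in the window: #7 on 1 June 2067 (6×10 = 60 days in).
17 June 2067 is 76 days after the start; 76 ÷ 10 = 7 remainder 6. Last occurrence in the window: #8 on 11 June 2067.
Occurrences #7 through #8: 2 in total.

2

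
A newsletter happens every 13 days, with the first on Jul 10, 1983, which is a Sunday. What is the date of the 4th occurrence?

The 4th occurrence is 3 intervals after the first: 3 × 13 = 39 days after Jul 10, 1983.
Jul has 31 days — 21 days to the end of Jul leaves 18.
18 days into Aug → Aug 18, 1983.

Aug 18, 1983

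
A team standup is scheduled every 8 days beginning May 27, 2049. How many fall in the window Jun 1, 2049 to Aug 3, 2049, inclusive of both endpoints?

8

Occurrences land 8·i days after May 27, 2049 for i = 0, 1, 2, …
Jun 1, 2049 is 5 days after the start; 5 ÷ 8 = 0 remainder 5; since the remainder is 5, round up to i = 1. First occurrence in the window: #2 on Jun 4, 2049 (1×8 = 8 days in).
Aug 3, 2049 is 68 days after the start; 68 ÷ 8 = 8 remainder 4. Last occurrence in the window: #9 on Jul 30, 2049.
Occurrences #2 through #9: 8 in total.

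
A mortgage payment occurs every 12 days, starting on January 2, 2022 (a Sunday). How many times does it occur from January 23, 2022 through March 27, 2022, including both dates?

6

Occurrences land 12·i days after January 2, 2022 for i = 0, 1, 2, …
January 23, 2022 is 21 days after the start; 21 ÷ 12 = 1 remainder 9; since the remainder is 9, round up to i = 2. First occurrence in the window: #3 on January 26, 2022 (2×12 = 24 days in).
March 27, 2022 is 84 days after the start; 84 ÷ 12 = 7 remainder 0. Last occurrence in the window: #8 on March 27, 2022.
Occurrences #3 through #8: 6 in total.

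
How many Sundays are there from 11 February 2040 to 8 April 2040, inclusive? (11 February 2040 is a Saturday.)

9

11 February 2040 is a Saturday; the first Sunday on or after it is 12 February 2040 (1 day later).
From 12 February 2040 to 8 April 2040: 17 + 31 + 8 = 56 days (rest of February, March, April).
56 ÷ 7 = 8 full weeks with remainder 0, so 8 more Sundays after the first → 9.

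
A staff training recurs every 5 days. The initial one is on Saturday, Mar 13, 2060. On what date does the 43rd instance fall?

Oct 9, 2060

The 43rd occurrence is 42 intervals after the first: 42 × 5 = 210 days after Mar 13, 2060.
Mar has 31 days — 18 days to the end of Mar leaves 192.
Apr has 30 days (162 left).
May has 31 days (131 left).
Jun has 30 days (101 left).
Jul has 31 days (70 left).
Aug has 31 days (39 left).
Sep has 30 days (9 left).
9 days into Oct → Oct 9, 2060.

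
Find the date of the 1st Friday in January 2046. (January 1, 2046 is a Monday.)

January 5, 2046

January 2046 begins on a Monday, so the first Friday is January 5 (4 days later).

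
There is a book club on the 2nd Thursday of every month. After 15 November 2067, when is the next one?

8 December 2067

November 2067 starts on a Tuesday; its first Thursday is the 3rd, so the 2nd Thursday is the 10th — 10 November 2067.
That is not after 15 November 2067, so look at December 2067.
December 2067 starts on a Thursday; its first Thursday is the 1st, so the 2nd Thursday is the 8th — 8 December 2067.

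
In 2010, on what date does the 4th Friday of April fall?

The first Friday of April 2010 is April 2.
The 4th Friday is 3 weeks later: 2 + 21 = 23.

23 April 2010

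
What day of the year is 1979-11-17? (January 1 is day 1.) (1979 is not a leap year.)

Days in months before November: 31 + 28 + 31 + 30 + 31 + 30 + 31 + 31 + 30 + 31 = 304.
Plus 17 days into November → day 321.

321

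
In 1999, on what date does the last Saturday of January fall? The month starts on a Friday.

1999-01-30

January 1999 begins on a Friday, so the first Saturday is January 2 (1 day later).
January 1999 has 31 days. Adding weeks: 2, 9, 16, 23, 30 — the last one ≤ 31 is the 30th.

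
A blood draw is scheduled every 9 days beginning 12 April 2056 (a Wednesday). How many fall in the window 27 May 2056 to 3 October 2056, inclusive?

15

Occurrences land 9·i days after 12 April 2056 for i = 0, 1, 2, …
27 May 2056 is 45 days after the start; 45 ÷ 9 = 5 remainder 0. First occurrence in the window: #6 on 27 May 2056 (5×9 = 45 days in).
3 October 2056 is 174 days after the start; 174 ÷ 9 = 19 remainder 3. Last occurrence in the window: #20 on 30 September 2056.
Occurrences #6 through #20: 15 in total.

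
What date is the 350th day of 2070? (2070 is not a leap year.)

2070-12-16

January has 31 days (350 − 31 = 319 remain).
February has 28 days (319 − 28 = 291 remain).
March has 31 days (291 − 31 = 260 remain).
April has 30 days (260 − 30 = 230 remain).
May has 31 days (230 − 31 = 199 remain).
June has 30 days (199 − 30 = 169 remain).
July has 31 days (169 − 31 = 138 remain).
August has 31 days (138 − 31 = 107 remain).
September has 30 days (107 − 30 = 77 remain).
October has 31 days (77 − 31 = 46 remain).
November has 30 days (46 − 30 = 16 remain).
16 into December → December 16.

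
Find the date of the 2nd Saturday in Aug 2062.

Aug 12, 2062

The first Saturday of Aug 2062 is Aug 5.
The 2nd Saturday is 1 weeks later: 5 + 7 = 12.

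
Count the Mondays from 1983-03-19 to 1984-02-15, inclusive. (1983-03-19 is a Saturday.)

48

1983-03-19 is a Saturday; the first Monday on or after it is 1983-03-21 (2 days later).
From 1983-03-21 to 1984-02-15: 285 + 46 = 331 days (rest of 1983, to 1984-02-15 in 1984).
331 ÷ 7 = 47 full weeks with remainder 2, so 47 more Mondays after the first → 48.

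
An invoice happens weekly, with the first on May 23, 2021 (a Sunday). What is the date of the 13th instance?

The 13th occurrence is 12 intervals after the first: 12 × 7 = 84 days after May 23, 2021.
May has 31 days — 8 days to the end of May leaves 76.
Jun has 30 days (46 left).
Jul has 31 days (15 left).
15 days into Aug → Aug 15, 2021.

Aug 15, 2021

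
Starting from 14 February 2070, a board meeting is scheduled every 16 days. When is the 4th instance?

3 April 2070

The 4th occurrence is 3 intervals after the first: 3 × 16 = 48 days after 14 February 2070.
February has 28 days — 14 days to the end of February leaves 34.
March has 31 days (3 left).
3 days into April → 3 April 2070.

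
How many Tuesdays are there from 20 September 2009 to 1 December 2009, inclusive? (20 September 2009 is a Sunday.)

11

20 September 2009 is a Sunday; the first Tuesday on or after it is 22 September 2009 (2 days later).
From 22 September 2009 to 1 December 2009: 8 + 31 + 30 + 1 = 70 days (rest of September, October, November, December).
70 ÷ 7 = 10 full weeks with remainder 0, so 10 more Tuesdays after the first → 11.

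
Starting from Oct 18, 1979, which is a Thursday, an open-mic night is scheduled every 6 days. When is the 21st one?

The 21st occurrence is 20 intervals after the first: 20 × 6 = 120 days after Oct 18, 1979.
Oct has 31 days — 13 days to the end of Oct leaves 107.
Nov has 30 days (77 left).
Dec has 31 days (46 left).
Jan has 31 days (15 left).
15 days into Feb → Feb 15, 1980.

Feb 15, 1980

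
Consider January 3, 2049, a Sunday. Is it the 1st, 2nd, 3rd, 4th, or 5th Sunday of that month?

1st

Day 3 falls in week ⌈3/7⌉ of the month.
Days 1–7 hold the 1st Sunday, 8–14 the 2nd, 15–21 the 3rd, 22–28 the 4th, 29–31 the 5th.
3 is in the range for the 1st.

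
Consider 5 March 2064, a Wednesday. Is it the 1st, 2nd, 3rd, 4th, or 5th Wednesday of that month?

Day 5 falls in week ⌈5/7⌉ of the month.
Days 1–7 hold the 1st Wednesday, 8–14 the 2nd, 15–21 the 3rd, 22–28 the 4th, 29–31 the 5th.
5 is in the range for the 1st.

1st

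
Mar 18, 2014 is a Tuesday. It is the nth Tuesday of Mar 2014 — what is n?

3rd

Day 18 falls in week ⌈18/7⌉ of the month.
Days 1–7 hold the 1st Tuesday, 8–14 the 2nd, 15–21 the 3rd, 22–28 the 4th, 29–31 the 5th.
18 is in the range for the 3rd.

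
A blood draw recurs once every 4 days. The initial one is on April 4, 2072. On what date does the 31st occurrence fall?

The 31st occurrence is 30 intervals after the first: 30 × 4 = 120 days after April 4, 2072.
April has 30 days — 26 days to the end of April leaves 94.
May has 31 days (63 left).
June has 30 days (33 left).
July has 31 days (2 left).
2 days into August → August 2, 2072.

August 2, 2072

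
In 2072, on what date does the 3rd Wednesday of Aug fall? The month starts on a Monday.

Aug 2072 begins on a Monday, so the first Wednesday is Aug 3 (2 days later).
The 3rd Wednesday is 2 weeks later: 3 + 14 = 17.

Aug 17, 2072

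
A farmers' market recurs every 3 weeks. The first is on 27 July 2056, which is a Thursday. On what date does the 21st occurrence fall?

The 21st occurrence is 20 intervals after the first: 20 × 21 = 420 days after 27 July 2056.
July has 31 days — 4 days to the end of July leaves 416.
From end of July to end of 2056 is 153 days (263 left).
January has 31 days (232 left).
February has 28 days (204 left).
March has 31 days (173 left).
April has 30 days (143 left).
May has 31 days (112 left).
June has 30 days (82 left).
July has 31 days (51 left).
August has 31 days (20 left).
20 days into September → 20 September 2057.

20 September 2057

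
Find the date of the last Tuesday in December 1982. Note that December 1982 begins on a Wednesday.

December 1982 begins on a Wednesday, so the first Tuesday is December 7 (6 days later).
December 1982 has 31 days. Adding weeks: 7, 14, 21, 28 — the last one ≤ 31 is the 28th.

December 28, 1982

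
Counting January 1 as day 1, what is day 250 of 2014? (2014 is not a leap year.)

Jan has 31 days (250 − 31 = 219 remain).
Feb has 28 days (219 − 28 = 191 remain).
Mar has 31 days (191 − 31 = 160 remain).
Apr has 30 days (160 − 30 = 130 remain).
May has 31 days (130 − 31 = 99 remain).
Jun has 30 days (99 − 30 = 69 remain).
Jul has 31 days (69 − 31 = 38 remain).
Aug has 31 days (38 − 31 = 7 remain).
7 into Sep → Sep 7.

Sep 7, 2014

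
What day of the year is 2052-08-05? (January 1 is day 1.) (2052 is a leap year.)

Days in months before August: 31 + 29 + 31 + 30 + 31 + 30 + 31 = 213.
Plus 5 days into August → day 218.

218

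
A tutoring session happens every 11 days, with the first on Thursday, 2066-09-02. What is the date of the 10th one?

2066-12-10

The 10th occurrence is 9 intervals after the first: 9 × 11 = 99 days after 2066-09-02.
September has 30 days — 28 days to the end of September leaves 71.
October has 31 days (40 left).
November has 30 days (10 left).
10 days into December → 2066-12-10.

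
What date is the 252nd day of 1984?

8 September 1984

January has 31 days (252 − 31 = 221 remain).
February has 29 days (221 − 29 = 192 remain).
March has 31 days (192 − 31 = 161 remain).
April has 30 days (161 − 30 = 131 remain).
May has 31 days (131 − 31 = 100 remain).
June has 30 days (100 − 30 = 70 remain).
July has 31 days (70 − 31 = 39 remain).
August has 31 days (39 − 31 = 8 remain).
8 into September → September 8.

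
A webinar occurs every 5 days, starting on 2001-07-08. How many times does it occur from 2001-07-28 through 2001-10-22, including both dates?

18

Occurrences land 5·i days after 2001-07-08 for i = 0, 1, 2, …
2001-07-28 is 20 days after the start; 20 ÷ 5 = 4 remainder 0. First occurrence in the window: #5 on 2001-07-28 (4×5 = 20 days in).
2001-10-22 is 106 days after the start; 106 ÷ 5 = 21 remainder 1. Last occurrence in the window: #22 on 2001-10-21.
Occurrences #5 through #22: 18 in total.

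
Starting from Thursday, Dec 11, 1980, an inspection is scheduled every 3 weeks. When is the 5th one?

The 5th occurrence is 4 intervals after the first: 4 × 21 = 84 days after Dec 11, 1980.
Dec has 31 days — 20 days to the end of Dec leaves 64.
Jan has 31 days (33 left).
Feb has 28 days (5 left).
5 days into Mar → Mar 5, 1981.

Mar 5, 1981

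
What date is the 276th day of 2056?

2056-10-02

January has 31 days (276 − 31 = 245 remain).
February has 29 days (245 − 29 = 216 remain).
March has 31 days (216 − 31 = 185 remain).
April has 30 days (185 − 30 = 155 remain).
May has 31 days (155 − 31 = 124 remain).
June has 30 days (124 − 30 = 94 remain).
July has 31 days (94 − 31 = 63 remain).
August has 31 days (63 − 31 = 32 remain).
September has 30 days (32 − 30 = 2 remain).
2 into October → October 2.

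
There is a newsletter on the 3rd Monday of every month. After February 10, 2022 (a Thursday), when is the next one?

February 21, 2022

February 2022 starts on a Tuesday; its first Monday is the 7th, so the 3rd Monday is the 21st — February 21, 2022.
February 21, 2022 is after February 10, 2022, so that is the next one.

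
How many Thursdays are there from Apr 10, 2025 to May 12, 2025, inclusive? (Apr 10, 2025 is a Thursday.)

5

Apr 10, 2025 is a Thursday; the first Thursday on or after it is Apr 10, 2025.
From Apr 10, 2025 to May 12, 2025: 20 + 12 = 32 days (rest of Apr, May).
32 ÷ 7 = 4 full weeks with remainder 4, so 4 more Thursdays after the first → 5.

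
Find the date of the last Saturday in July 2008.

The first Saturday of July 2008 is July 5.
July 2008 has 31 days. Adding weeks: 5, 12, 19, 26 — the last one ≤ 31 is the 26th.

2008-07-26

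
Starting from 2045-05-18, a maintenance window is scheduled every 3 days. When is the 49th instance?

The 49th occurrence is 48 intervals after the first: 48 × 3 = 144 days after 2045-05-18.
May has 31 days — 13 days to the end of May leaves 131.
June has 30 days (101 left).
July has 31 days (70 left).
August has 31 days (39 left).
September has 30 days (9 left).
9 days into October → 2045-10-09.

2045-10-09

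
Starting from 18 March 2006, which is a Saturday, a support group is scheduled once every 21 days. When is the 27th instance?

The 27th occurrence is 26 intervals after the first: 26 × 21 = 546 days after 18 March 2006.
March has 31 days — 13 days to the end of March leaves 533.
From end of March to end of 2006 is 275 days (258 left).
January has 31 days (227 left).
February has 28 days (199 left).
March has 31 days (168 left).
April has 30 days (138 left).
May has 31 days (107 left).
June has 30 days (77 left).
July has 31 days (46 left).
August has 31 days (15 left).
15 days into September → 15 September 2007.

15 September 2007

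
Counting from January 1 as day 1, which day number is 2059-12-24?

Days in months before December: 31 + 28 + 31 + 30 + 31 + 30 + 31 + 31 + 30 + 31 + 30 = 334.
Plus 24 days into December → day 358.

358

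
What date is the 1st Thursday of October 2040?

October 4, 2040

October 2040 begins on a Monday, so the first Thursday is October 4 (3 days later).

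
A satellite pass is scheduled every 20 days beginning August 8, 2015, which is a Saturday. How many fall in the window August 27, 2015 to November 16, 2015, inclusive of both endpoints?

5

Occurrences land 20·i days after August 8, 2015 for i = 0, 1, 2, …
August 27, 2015 is 19 days after the start; 19 ÷ 20 = 0 remainder 19; since the remainder is 19, round up to i = 1. First occurrence in the window: #2 on August 28, 2015 (1×20 = 20 days in).
November 16, 2015 is 100 days after the start; 100 ÷ 20 = 5 remainder 0. Last occurrence in the window: #6 on November 16, 2015.
Occurrences #2 through #6: 5 in total.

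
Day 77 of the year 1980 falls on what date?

January has 31 days (77 − 31 = 46 remain).
February has 29 days (46 − 29 = 17 remain).
17 into March → March 17.

March 17, 1980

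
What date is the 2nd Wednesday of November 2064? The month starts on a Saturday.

2064-11-12

November 2064 begins on a Saturday, so the first Wednesday is November 5 (4 days later).
The 2nd Wednesday is 1 weeks later: 5 + 7 = 12.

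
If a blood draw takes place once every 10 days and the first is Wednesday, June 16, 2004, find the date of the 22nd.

January 12, 2005

The 22nd occurrence is 21 intervals after the first: 21 × 10 = 210 days after June 16, 2004.
June has 30 days — 14 days to the end of June leaves 196.
July has 31 days (165 left).
August has 31 days (134 left).
September has 30 days (104 left).
October has 31 days (73 left).
November has 30 days (43 left).
December has 31 days (12 left).
12 days into January → January 12, 2005.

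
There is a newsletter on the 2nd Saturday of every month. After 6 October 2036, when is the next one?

11 October 2036

October 2036 starts on a Wednesday; its first Saturday is the 4th, so the 2nd Saturday is the 11th — 11 October 2036.
11 October 2036 is after 6 October 2036, so that is the next one.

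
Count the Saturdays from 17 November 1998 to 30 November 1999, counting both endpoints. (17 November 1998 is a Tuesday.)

54

17 November 1998 is a Tuesday; the first Saturday on or after it is 21 November 1998 (4 days later).
From 21 November 1998 to 30 November 1999: 40 + 334 = 374 days (rest of 1998, to 30 November 1999 in 1999).
374 ÷ 7 = 53 full weeks with remainder 3, so 53 more Saturdays after the first → 54.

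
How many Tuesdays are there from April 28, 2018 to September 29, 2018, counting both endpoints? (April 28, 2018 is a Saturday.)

April 28, 2018 is a Saturday; the first Tuesday on or after it is May 1, 2018 (3 days later).
From May 1, 2018 to September 29, 2018: 30 + 30 + 31 + 31 + 29 = 151 days (rest of May, June, July, August, September).
151 ÷ 7 = 21 full weeks with remainder 4, so 21 more Tuesdays after the first → 22.

22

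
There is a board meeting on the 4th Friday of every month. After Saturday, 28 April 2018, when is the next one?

25 May 2018

April 2018 starts on a Sunday; its first Friday is the 6th, so the 4th Friday is the 27th — 27 April 2018.
That is not after 28 April 2018, so look at May 2018.
May 2018 starts on a Tuesday; its first Friday is the 4th, so the 4th Friday is the 25th — 25 May 2018.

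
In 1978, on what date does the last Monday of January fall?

January 30, 1978

The first Monday of January 1978 is January 2.
January 1978 has 31 days. Adding weeks: 2, 9, 16, 23, 30 — the last one ≤ 31 is the 30th.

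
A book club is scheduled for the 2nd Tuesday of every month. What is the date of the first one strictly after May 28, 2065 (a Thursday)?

May 2065 starts on a Friday; its first Tuesday is the 5th, so the 2nd Tuesday is the 12th — May 12, 2065.
That is not after May 28, 2065, so look at Jun 2065.
Jun 2065 starts on a Monday; its first Tuesday is the 2nd, so the 2nd Tuesday is the 9th — Jun 9, 2065.

Jun 9, 2065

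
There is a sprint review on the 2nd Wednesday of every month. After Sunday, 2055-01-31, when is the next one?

2055-02-10

January 2055 starts on a Friday; its first Wednesday is the 6th, so the 2nd Wednesday is the 13th — 2055-01-13.
That is not after 2055-01-31, so look at February 2055.
February 2055 starts on a Monday; its first Wednesday is the 3rd, so the 2nd Wednesday is the 10th — 2055-02-10.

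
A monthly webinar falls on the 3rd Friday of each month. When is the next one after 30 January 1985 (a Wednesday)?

January 1985 starts on a Tuesday; its first Friday is the 4th, so the 3rd Friday is the 18th — 18 January 1985.
That is not after 30 January 1985, so look at February 1985.
February 1985 starts on a Friday; its first Friday is the 1st, so the 3rd Friday is the 15th — 15 February 1985.

15 February 1985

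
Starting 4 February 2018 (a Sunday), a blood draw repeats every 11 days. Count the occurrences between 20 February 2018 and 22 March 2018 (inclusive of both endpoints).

Occurrences land 11·i days after 4 February 2018 for i = 0, 1, 2, …
20 February 2018 is 16 days after the start; 16 ÷ 11 = 1 remainder 5; since the remainder is 5, round up to i = 2. First occurrence in the window: #3 on 26 February 2018 (2×11 = 22 days in).
22 March 2018 is 46 days after the start; 46 ÷ 11 = 4 remainder 2. Last occurrence in the window: #5 on 20 March 2018.
Occurrences #3 through #5: 3 in total.

3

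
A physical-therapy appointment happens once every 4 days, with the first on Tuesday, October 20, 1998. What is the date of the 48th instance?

The 48th occurrence is 47 intervals after the first: 47 × 4 = 188 days after October 20, 1998.
October has 31 days — 11 days to the end of October leaves 177.
November has 30 days (147 left).
December has 31 days (116 left).
January has 31 days (85 left).
February has 28 days (57 left).
March has 31 days (26 left).
26 days into April → April 26, 1999.

April 26, 1999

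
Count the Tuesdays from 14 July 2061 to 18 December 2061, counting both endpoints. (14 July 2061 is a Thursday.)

14 July 2061 is a Thursday; the first Tuesday on or after it is 19 July 2061 (5 days later).
From 19 July 2061 to 18 December 2061: 12 + 31 + 30 + 31 + 30 + 18 = 152 days (rest of July, August, September, October, November, December).
152 ÷ 7 = 21 full weeks with remainder 5, so 21 more Tuesdays after the first → 22.

22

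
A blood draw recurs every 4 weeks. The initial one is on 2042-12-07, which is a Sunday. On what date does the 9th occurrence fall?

2043-07-19

The 9th occurrence is 8 intervals after the first: 8 × 28 = 224 days after 2042-12-07.
December has 31 days — 24 days to the end of December leaves 200.
January has 31 days (169 left).
February has 28 days (141 left).
March has 31 days (110 left).
April has 30 days (80 left).
May has 31 days (49 left).
June has 30 days (19 left).
19 days into July → 2043-07-19.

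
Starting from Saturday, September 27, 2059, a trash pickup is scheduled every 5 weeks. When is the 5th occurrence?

The 5th occurrence is 4 intervals after the first: 4 × 35 = 140 days after September 27, 2059.
September has 30 days — 3 days to the end of September leaves 137.
October has 31 days (106 left).
November has 30 days (76 left).
December has 31 days (45 left).
January has 31 days (14 left).
14 days into February → February 14, 2060.

February 14, 2060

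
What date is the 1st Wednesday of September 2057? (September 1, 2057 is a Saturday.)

September 2057 begins on a Saturday, so the first Wednesday is September 5 (4 days later).

September 5, 2057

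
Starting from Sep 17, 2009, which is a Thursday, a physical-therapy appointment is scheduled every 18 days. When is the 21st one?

Sep 12, 2010

The 21st occurrence is 20 intervals after the first: 20 × 18 = 360 days after Sep 17, 2009.
Sep has 30 days — 13 days to the end of Sep leaves 347.
Oct has 31 days (316 left).
Nov has 30 days (286 left).
Dec has 31 days (255 left).
Jan has 31 days (224 left).
Feb has 28 days (196 left).
Mar has 31 days (165 left).
Apr has 30 days (135 left).
May has 31 days (104 left).
Jun has 30 days (74 left).
Jul has 31 days (43 left).
Aug has 31 days (12 left).
12 days into Sep → Sep 12, 2010.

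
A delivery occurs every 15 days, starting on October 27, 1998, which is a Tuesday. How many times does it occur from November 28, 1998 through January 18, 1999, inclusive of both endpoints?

3

Occurrences land 15·i days after October 27, 1998 for i = 0, 1, 2, …
November 28, 1998 is 32 days after the start; 32 ÷ 15 = 2 remainder 2; since the remainder is 2, round up to i = 3. First occurrence in the window: #4 on December 11, 1998 (3×15 = 45 days in).
January 18, 1999 is 83 days after the start; 83 ÷ 15 = 5 remainder 8. Last occurrence in the window: #6 on January 10, 1999.
Occurrences #4 through #6: 3 in total.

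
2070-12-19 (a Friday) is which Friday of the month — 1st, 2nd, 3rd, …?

3rd

Day 19 falls in week ⌈19/7⌉ of the month.
Days 1–7 hold the 1st Friday, 8–14 the 2nd, 15–21 the 3rd, 22–28 the 4th, 29–31 the 5th.
19 is in the range for the 3rd.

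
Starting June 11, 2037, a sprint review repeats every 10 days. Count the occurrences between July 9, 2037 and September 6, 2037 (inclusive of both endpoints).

6

Occurrences land 10·i days after June 11, 2037 for i = 0, 1, 2, …
July 9, 2037 is 28 days after the start; 28 ÷ 10 = 2 remainder 8; since the remainder is 8, round up to i = 3. First occurrence in the window: #4 on July 11, 2037 (3×10 = 30 days in).
September 6, 2037 is 87 days after the start; 87 ÷ 10 = 8 remainder 7. Last occurrence in the window: #9 on August 30, 2037.
Occurrences #4 through #9: 6 in total.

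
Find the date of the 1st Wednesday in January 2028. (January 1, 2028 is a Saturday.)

January 2028 begins on a Saturday, so the first Wednesday is January 5 (4 days later).

5 January 2028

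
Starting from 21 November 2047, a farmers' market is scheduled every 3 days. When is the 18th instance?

The 18th occurrence is 17 intervals after the first: 17 × 3 = 51 days after 21 November 2047.
November has 30 days — 9 days to the end of November leaves 42.
December has 31 days (11 left).
11 days into January → 11 January 2048.

11 January 2048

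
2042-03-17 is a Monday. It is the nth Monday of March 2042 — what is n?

3rd

Day 17 falls in week ⌈17/7⌉ of the month.
Days 1–7 hold the 1st Monday, 8–14 the 2nd, 15–21 the 3rd, 22–28 the 4th, 29–31 the 5th.
17 is in the range for the 3rd.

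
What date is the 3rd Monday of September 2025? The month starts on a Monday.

15 September 2025

September 2025 begins on a Monday, so the first Monday is September 1.
The 3rd Monday is 2 weeks later: 1 + 14 = 15.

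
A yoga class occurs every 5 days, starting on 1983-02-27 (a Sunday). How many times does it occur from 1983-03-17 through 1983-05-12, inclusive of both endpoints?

11

Occurrences land 5·i days after 1983-02-27 for i = 0, 1, 2, …
1983-03-17 is 18 days after the start; 18 ÷ 5 = 3 remainder 3; since the remainder is 3, round up to i = 4. First occurrence in the window: #5 on 1983-03-19 (4×5 = 20 days in).
1983-05-12 is 74 days after the start; 74 ÷ 5 = 14 remainder 4. Last occurrence in the window: #15 on 1983-05-08.
Occurrences #5 through #15: 11 in total.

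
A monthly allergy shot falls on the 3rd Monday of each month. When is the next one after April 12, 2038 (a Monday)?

April 19, 2038

April 2038 starts on a Thursday; its first Monday is the 5th, so the 3rd Monday is the 19th — April 19, 2038.
April 19, 2038 is after April 12, 2038, so that is the next one.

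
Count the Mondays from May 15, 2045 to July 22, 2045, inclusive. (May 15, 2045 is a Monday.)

10

May 15, 2045 is a Monday; the first Monday on or after it is May 15, 2045.
From May 15, 2045 to July 22, 2045: 16 + 30 + 22 = 68 days (rest of May, June, July).
68 ÷ 7 = 9 full weeks with remainder 5, so 9 more Mondays after the first → 10.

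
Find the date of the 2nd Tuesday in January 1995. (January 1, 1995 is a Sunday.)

January 10, 1995

January 1995 begins on a Sunday, so the first Tuesday is January 3 (2 days later).
The 2nd Tuesday is 1 weeks later: 3 + 7 = 10.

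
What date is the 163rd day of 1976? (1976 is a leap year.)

Jan has 31 days (163 − 31 = 132 remain).
Feb has 29 days (132 − 29 = 103 remain).
Mar has 31 days (103 − 31 = 72 remain).
Apr has 30 days (72 − 30 = 42 remain).
May has 31 days (42 − 31 = 11 remain).
11 into Jun → Jun 11.

Jun 11, 1976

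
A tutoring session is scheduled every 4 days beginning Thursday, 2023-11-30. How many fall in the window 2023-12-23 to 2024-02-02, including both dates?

11

Occurrences land 4·i days after 2023-11-30 for i = 0, 1, 2, …
2023-12-23 is 23 days after the start; 23 ÷ 4 = 5 remainder 3; since the remainder is 3, round up to i = 6. First occurrence in the window: #7 on 2023-12-24 (6×4 = 24 days in).
2024-02-02 is 64 days after the start; 64 ÷ 4 = 16 remainder 0. Last occurrence in the window: #17 on 2024-02-02.
Occurrences #7 through #17: 11 in total.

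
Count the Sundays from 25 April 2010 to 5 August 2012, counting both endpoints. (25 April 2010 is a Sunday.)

25 April 2010 is a Sunday; the first Sunday on or after it is 25 April 2010.
From 25 April 2010 to 5 August 2012: 250 + 365 + 218 = 833 days (rest of 2010, 2011, to 5 August 2012 in 2012).
833 ÷ 7 = 119 full weeks with remainder 0, so 119 more Sundays after the first → 120.

120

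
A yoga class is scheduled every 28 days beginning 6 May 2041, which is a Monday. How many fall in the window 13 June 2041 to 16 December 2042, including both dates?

Occurrences land 28·i days after 6 May 2041 for i = 0, 1, 2, …
13 June 2041 is 38 days after the start; 38 ÷ 28 = 1 remainder 10; since the remainder is 10, round up to i = 2. First occurrence in the window: #3 on 1 July 2041 (2×28 = 56 days in).
16 December 2042 is 589 days after the start; 589 ÷ 28 = 21 remainder 1. Last occurrence in the window: #22 on 15 December 2042.
Occurrences #3 through #22: 20 in total.

20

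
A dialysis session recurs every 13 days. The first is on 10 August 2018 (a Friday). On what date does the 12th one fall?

31 December 2018

The 12th occurrence is 11 intervals after the first: 11 × 13 = 143 days after 10 August 2018.
August has 31 days — 21 days to the end of August leaves 122.
September has 30 days (92 left).
October has 31 days (61 left).
November has 30 days (31 left).
31 days into December → 31 December 2018.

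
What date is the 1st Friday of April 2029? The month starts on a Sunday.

April 2029 begins on a Sunday, so the first Friday is April 6 (5 days later).

2029-04-06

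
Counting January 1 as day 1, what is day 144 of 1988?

January has 31 days (144 − 31 = 113 remain).
February has 29 days (113 − 29 = 84 remain).
March has 31 days (84 − 31 = 53 remain).
April has 30 days (53 − 30 = 23 remain).
23 into May → May 23.

1988-05-23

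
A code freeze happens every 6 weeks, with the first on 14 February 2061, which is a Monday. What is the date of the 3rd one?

9 May 2061

The 3rd occurrence is 2 intervals after the first: 2 × 42 = 84 days after 14 February 2061.
February has 28 days — 14 days to the end of February leaves 70.
March has 31 days (39 left).
April has 30 days (9 left).
9 days into May → 9 May 2061.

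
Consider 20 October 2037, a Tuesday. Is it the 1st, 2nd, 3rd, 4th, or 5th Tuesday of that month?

3rd

Day 20 falls in week ⌈20/7⌉ of the month.
Days 1–7 hold the 1st Tuesday, 8–14 the 2nd, 15–21 the 3rd, 22–28 the 4th, 29–31 the 5th.
20 is in the range for the 3rd.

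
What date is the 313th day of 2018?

Jan has 31 days (313 − 31 = 282 remain).
Feb has 28 days (282 − 28 = 254 remain).
Mar has 31 days (254 − 31 = 223 remain).
Apr has 30 days (223 − 30 = 193 remain).
May has 31 days (193 − 31 = 162 remain).
Jun has 30 days (162 − 30 = 132 remain).
Jul has 31 days (132 − 31 = 101 remain).
Aug has 31 days (101 − 31 = 70 remain).
Sep has 30 days (70 − 30 = 40 remain).
Oct has 31 days (40 − 31 = 9 remain).
9 into Nov → Nov 9.

Nov 9, 2018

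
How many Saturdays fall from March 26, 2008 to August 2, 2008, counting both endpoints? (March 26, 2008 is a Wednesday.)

March 26, 2008 is a Wednesday; the first Saturday on or after it is March 29, 2008 (3 days later).
From March 29, 2008 to August 2, 2008: 2 + 30 + 31 + 30 + 31 + 2 = 126 days (rest of March, April, May, June, July, August).
126 ÷ 7 = 18 full weeks with remainder 0, so 18 more Saturdays after the first → 19.

19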